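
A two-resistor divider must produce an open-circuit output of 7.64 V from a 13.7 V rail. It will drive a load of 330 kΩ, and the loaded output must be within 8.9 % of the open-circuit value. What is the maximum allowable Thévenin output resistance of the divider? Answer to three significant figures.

R_th ≤ 32.2 kΩ

Loading drop = R_th/(R_th + R_L) ≤ 0.0890, so R_th ≤ R_L · ε/(1−ε) = 330 kΩ × 0.0890/0.9110 = 32.2 kΩ.
(Any R1, R2 with R2/(R1+R2) = 0.558 and R1‖R2 ≤ 32.2 kΩ will meet the spec.)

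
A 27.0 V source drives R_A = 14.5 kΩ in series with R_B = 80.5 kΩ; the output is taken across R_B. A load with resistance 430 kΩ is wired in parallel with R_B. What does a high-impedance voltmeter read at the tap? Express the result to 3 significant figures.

V_out ≈ 22.2 V

The load sits in parallel with R_B: R_B‖R_L = (80.5 × 430) / (80.5 + 430) = 67.81 kΩ.
V_out = 27.0 × 67.81 / (14.5 + 67.81) = 27.0 × 67.81/82.31 = 22.2 V.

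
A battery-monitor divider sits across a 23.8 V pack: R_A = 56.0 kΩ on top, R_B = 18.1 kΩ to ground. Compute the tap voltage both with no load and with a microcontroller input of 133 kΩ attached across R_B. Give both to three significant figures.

Unloaded: 5.81 V; loaded: 5.27 V

Open-circuit: V = 23.8 × 18.1/(56.0 + 18.1) = 5.81 V.
With the load, R_B becomes R_B‖R_L = 15.93 kΩ, so V = 23.8 × 15.93/71.93 = 5.27 V.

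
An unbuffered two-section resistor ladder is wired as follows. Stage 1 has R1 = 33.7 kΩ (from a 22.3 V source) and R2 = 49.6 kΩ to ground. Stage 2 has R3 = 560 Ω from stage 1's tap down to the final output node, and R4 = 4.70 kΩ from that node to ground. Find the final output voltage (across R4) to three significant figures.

Stage 2 presents R3+R4 = 5260 Ω as a load on stage 1's tap.
Stage 1's lower leg becomes R2‖(R3+R4) = 4756 Ω, so V_mid = 22.3 × 4756/38460 = 2.758 V.
Stage 2 is itself unloaded: V_out = V_mid × R4/(R3+R4) = 2.758 × 4700/5260 = 2.46 V.

V_out ≈ 2.46 V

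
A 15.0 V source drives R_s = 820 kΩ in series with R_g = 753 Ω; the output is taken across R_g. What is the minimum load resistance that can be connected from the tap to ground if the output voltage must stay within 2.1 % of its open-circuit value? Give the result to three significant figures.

R_L(min) ≈ 35.1 kΩ

Output resistance R_th = R_s‖R_g = (820000 × 753)/820800 = 752.3 Ω.
The fractional drop is R_th/(R_th + R_L); requiring this ≤ 0.0210 gives R_L ≥ R_th(1/0.0210 − 1) = 752.3 × 46.62 = 35.1 kΩ.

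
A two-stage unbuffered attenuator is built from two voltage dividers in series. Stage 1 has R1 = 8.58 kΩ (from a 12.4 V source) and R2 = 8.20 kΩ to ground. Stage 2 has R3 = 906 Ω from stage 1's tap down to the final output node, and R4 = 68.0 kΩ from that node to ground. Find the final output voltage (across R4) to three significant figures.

V_out ≈ 5.64 V

Stage 2 presents R3+R4 = 68910 Ω as a load on stage 1's tap.
Stage 1's lower leg becomes R2‖(R3+R4) = 7328 Ω, so V_mid = 12.4 × 7328/15910 = 5.712 V.
Stage 2 is itself unloaded: V_out = V_mid × R4/(R3+R4) = 5.712 × 68000/68910 = 5.64 V.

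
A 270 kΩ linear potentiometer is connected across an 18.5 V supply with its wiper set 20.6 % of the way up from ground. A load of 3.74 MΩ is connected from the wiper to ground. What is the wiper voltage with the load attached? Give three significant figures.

The wiper splits the pot into (1−α)R = 214.4 kΩ above and αR = 55.62 kΩ below.
Lower section ‖ load = 54.80 kΩ.
V_wiper = 18.5 × 54.80/(214.4 + 54.80) = 3.77 V.

V ≈ 3.77 V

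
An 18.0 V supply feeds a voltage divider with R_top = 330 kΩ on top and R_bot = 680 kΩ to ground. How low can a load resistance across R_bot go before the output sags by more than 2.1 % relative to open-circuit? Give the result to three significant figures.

R_L(min) ≈ 10.4 MΩ

Output resistance R_th = R_top‖R_bot = (330 × 680)/1010 = 222.2 kΩ.
The fractional drop is R_th/(R_th + R_L); requiring this ≤ 0.0210 gives R_L ≥ R_th(1/0.0210 − 1) = 222.2 × 46.62 = 10.4 MΩ.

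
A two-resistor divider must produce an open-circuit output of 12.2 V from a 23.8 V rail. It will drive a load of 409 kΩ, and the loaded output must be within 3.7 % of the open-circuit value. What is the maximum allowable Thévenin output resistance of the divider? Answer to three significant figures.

R_th ≤ 15.7 kΩ

Loading drop = R_th/(R_th + R_L) ≤ 0.0370, so R_th ≤ R_L · ε/(1−ε) = 409 kΩ × 0.0370/0.9630 = 15.7 kΩ.
(Any R1, R2 with R2/(R1+R2) = 0.513 and R1‖R2 ≤ 15.7 kΩ will meet the spec.)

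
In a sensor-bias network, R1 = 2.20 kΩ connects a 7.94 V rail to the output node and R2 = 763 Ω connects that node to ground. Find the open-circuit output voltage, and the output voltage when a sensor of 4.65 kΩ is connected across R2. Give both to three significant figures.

Unloaded: 2.04 V; loaded: 1.82 V

Open-circuit: V = 7.94 × 763/(2200 + 763) = 2.04 V.
With the load, R2 becomes R2‖R_L = 655.4 Ω, so V = 7.94 × 655.4/2855 = 1.82 V.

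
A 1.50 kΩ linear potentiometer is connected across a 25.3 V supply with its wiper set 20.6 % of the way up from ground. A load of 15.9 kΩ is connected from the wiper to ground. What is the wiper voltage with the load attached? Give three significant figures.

The wiper splits the pot into (1−α)R = 1191 Ω above and αR = 309.0 Ω below.
Lower section ‖ load = 303.1 Ω.
V_wiper = 25.3 × 303.1/(1191 + 303.1) = 5.13 V.

V ≈ 5.13 V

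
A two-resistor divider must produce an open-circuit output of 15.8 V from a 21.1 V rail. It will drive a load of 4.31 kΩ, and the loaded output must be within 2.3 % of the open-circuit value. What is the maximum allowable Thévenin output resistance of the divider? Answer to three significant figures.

Loading drop = R_th/(R_th + R_L) ≤ 0.0230, so R_th ≤ R_L · ε/(1−ε) = 4.31 kΩ × 0.0230/0.9770 = 101 Ω.
(Any R1, R2 with R2/(R1+R2) = 0.749 and R1‖R2 ≤ 101 Ω will meet the spec.)

R_th ≤ 101 Ω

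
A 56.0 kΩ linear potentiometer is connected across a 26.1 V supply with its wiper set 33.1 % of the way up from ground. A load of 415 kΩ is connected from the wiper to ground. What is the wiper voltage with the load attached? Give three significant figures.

The wiper splits the pot into (1−α)R = 37.46 kΩ above and αR = 18.54 kΩ below.
Lower section ‖ load = 17.74 kΩ.
V_wiper = 26.1 × 17.74/(37.46 + 17.74) = 8.39 V.

V ≈ 8.39 V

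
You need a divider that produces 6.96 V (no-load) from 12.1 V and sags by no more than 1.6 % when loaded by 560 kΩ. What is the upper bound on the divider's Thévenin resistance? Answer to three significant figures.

Loading drop = R_th/(R_th + R_L) ≤ 0.0160, so R_th ≤ R_L · ε/(1−ε) = 560 kΩ × 0.0160/0.9840 = 9.11 kΩ.
(Any R1, R2 with R2/(R1+R2) = 0.575 and R1‖R2 ≤ 9.11 kΩ will meet the spec.)

R_th ≤ 9.11 kΩ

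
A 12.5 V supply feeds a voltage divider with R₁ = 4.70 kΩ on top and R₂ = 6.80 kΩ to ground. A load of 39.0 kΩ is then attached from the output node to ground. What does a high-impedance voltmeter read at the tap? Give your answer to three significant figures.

The load sits in parallel with R₂: R₂‖R_L = (6.80 × 39.0) / (6.80 + 39.0) = 5.790 kΩ.
V_out = 12.5 × 5.790 / (4.70 + 5.790) = 12.5 × 5.790/10.49 = 6.90 V.
(Unloaded it would have been 7.39 V.)

V_out ≈ 6.90 V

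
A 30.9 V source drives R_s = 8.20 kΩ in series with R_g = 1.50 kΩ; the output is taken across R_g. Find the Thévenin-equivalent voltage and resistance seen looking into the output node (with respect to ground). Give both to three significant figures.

V_th = 4.78 V, R_th = 1.27 kΩ

V_th is the open-circuit tap voltage: 30.9 × 1.50/(8.20 + 1.50) = 4.78 V.
With the supply zeroed, R_s and R_g appear in parallel from the tap: R_th = R_s‖R_g = (8.20 × 1.50)/9.700 = 1.27 kΩ.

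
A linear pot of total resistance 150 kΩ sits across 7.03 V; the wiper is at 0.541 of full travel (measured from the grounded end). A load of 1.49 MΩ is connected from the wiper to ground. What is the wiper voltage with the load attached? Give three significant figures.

V ≈ 3.71 V

The wiper splits the pot into (1−α)R = 68.85 kΩ above and αR = 81.15 kΩ below.
Lower section ‖ load = 76.96 kΩ.
V_wiper = 7.03 × 76.96/(68.85 + 76.96) = 3.71 V.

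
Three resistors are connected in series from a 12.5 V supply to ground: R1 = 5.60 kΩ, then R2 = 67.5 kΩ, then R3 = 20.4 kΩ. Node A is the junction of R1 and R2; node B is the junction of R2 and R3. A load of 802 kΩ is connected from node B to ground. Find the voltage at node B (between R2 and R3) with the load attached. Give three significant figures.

At node B, R3 is in parallel with the load: R3‖R_L = 19.89 kΩ.
Below node A the resistance is R2 + (R3‖R_L) = 87.39 kΩ, so V_A = 12.5 × 87.39/92.99 = 11.75 V.
Then V_B = V_A × (R3‖R_L)/(R2 + R3‖R_L) = 11.75 × 19.89/87.39 = 2.67 V.

V ≈ 2.67 V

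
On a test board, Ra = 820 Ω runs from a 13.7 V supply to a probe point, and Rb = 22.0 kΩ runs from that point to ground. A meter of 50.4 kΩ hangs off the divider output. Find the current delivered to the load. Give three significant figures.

I_L ≈ 0.258 mA

Rb‖R_L = 15310 Ω; V_out = 13.7 × 15310/16130 = 13.00 V.
I_L = V_out / R_L = 13.00 / 50.4 kΩ = 0.258 mA.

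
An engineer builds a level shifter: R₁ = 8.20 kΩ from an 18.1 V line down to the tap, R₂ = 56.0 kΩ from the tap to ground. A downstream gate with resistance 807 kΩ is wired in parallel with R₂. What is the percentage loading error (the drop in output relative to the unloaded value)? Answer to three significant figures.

0.879 %

The divider's output (Thévenin) resistance is R₁‖R₂ = 7.153 kΩ.
Fractional drop under load = R_th/(R_th + R_L) = 7.153 / (7.153 + 807) = 0.008785.
So the output falls by 0.879 %.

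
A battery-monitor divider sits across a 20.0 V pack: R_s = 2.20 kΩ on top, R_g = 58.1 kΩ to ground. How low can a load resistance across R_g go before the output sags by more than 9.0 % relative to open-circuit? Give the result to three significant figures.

R_L(min) ≈ 21.4 kΩ

Output resistance R_th = R_s‖R_g = (2.20 × 58.1)/60.30 = 2.120 kΩ.
The fractional drop is R_th/(R_th + R_L); requiring this ≤ 0.0900 gives R_L ≥ R_th(1/0.0900 − 1) = 2.120 × 10.11 = 21.4 kΩ.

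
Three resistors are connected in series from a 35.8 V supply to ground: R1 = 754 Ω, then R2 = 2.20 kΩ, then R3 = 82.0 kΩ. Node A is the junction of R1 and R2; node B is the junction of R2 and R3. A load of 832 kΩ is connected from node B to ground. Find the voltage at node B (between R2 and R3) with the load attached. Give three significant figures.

At node B, R3 is in parallel with the load: R3‖R_L = 74640 Ω.
Below node A the resistance is R2 + (R3‖R_L) = 76840 Ω, so V_A = 35.8 × 76840/77600 = 35.45 V.
Then V_B = V_A × (R3‖R_L)/(R2 + R3‖R_L) = 35.45 × 74640/76840 = 34.4 V.

V ≈ 34.4 V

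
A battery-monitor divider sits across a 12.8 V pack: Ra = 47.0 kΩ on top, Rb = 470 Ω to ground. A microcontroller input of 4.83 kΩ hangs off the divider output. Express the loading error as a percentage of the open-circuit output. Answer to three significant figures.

8.79 %

Unloaded V = 12.8 × 470/47470 = 0.12673 V.
Loaded: Rb‖R_L = 428.3 Ω, giving V = 12.8 × 428.3/47430 = 0.11560 V.
Drop = (0.12673 − 0.11560) / 0.12673 = 8.79 %.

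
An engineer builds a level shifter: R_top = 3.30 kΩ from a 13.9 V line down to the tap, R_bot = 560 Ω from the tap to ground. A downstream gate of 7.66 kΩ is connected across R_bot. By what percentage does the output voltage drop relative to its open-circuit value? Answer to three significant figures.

The divider's output (Thévenin) resistance is R_top‖R_bot = 478.8 Ω.
Fractional drop under load = R_th/(R_th + R_L) = 478.8 / (478.8 + 7660) = 0.05882.
So the output falls by 5.88 %.

5.88 %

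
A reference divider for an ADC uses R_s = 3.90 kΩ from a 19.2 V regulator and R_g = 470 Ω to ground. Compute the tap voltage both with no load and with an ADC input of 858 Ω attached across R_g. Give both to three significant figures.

Open-circuit: V = 19.2 × 470/(3900 + 470) = 2.06 V.
With the load, R_g becomes R_g‖R_L = 303.7 Ω, so V = 19.2 × 303.7/4204 = 1.39 V.

Unloaded: 2.06 V; loaded: 1.39 V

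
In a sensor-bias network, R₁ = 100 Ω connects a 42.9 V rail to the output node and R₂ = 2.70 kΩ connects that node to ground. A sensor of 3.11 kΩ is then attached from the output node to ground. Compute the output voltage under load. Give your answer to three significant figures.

V_out ≈ 40.1 V

The load sits in parallel with R₂: R₂‖R_L = (2700 × 3110) / (2700 + 3110) = 1445 Ω.
V_out = 42.9 × 1445 / (100 + 1445) = 42.9 × 1445/1545 = 40.1 V.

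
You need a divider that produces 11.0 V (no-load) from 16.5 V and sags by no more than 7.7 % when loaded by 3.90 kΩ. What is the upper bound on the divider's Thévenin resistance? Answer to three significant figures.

R_th ≤ 325 Ω

Loading drop = R_th/(R_th + R_L) ≤ 0.0770, so R_th ≤ R_L · ε/(1−ε) = 3.90 kΩ × 0.0770/0.9230 = 325 Ω.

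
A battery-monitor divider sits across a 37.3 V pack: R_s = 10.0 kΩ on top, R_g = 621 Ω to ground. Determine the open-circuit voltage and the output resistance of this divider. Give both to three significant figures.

V_th is the open-circuit tap voltage: 37.3 × 621/(10000 + 621) = 2.18 V.
With the supply zeroed, R_s and R_g appear in parallel from the tap: R_th = R_s‖R_g = (10000 × 621)/10620 = 585 Ω.

V_th = 2.18 V, R_th = 585 Ω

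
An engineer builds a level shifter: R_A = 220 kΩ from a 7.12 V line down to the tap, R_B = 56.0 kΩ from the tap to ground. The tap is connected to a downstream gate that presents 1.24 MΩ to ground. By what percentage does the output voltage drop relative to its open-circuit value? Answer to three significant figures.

The divider's output (Thévenin) resistance is R_A‖R_B = 44.64 kΩ.
Fractional drop under load = R_th/(R_th + R_L) = 44.64 / (44.64 + 1240) = 0.03475.
So the output falls by 3.47 %.

3.47 %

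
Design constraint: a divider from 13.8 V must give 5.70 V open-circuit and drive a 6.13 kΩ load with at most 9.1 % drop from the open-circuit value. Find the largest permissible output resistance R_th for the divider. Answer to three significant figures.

R_th ≤ 614 Ω

Loading drop = R_th/(R_th + R_L) ≤ 0.0910, so R_th ≤ R_L · ε/(1−ε) = 6.13 kΩ × 0.0910/0.9090 = 614 Ω.
(Any R1, R2 with R2/(R1+R2) = 0.413 and R1‖R2 ≤ 614 Ω will meet the spec.)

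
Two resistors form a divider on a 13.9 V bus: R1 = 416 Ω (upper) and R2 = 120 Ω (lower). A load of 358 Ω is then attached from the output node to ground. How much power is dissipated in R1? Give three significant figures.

P ≈ 314 mW

Total resistance from the source is R1 + (R2‖R_L) = 505.9 Ω, so I = 13.9/505.9 Ω = 27.48 mA.
P = I²·R1 = (27.48 mA)² × 416 Ω = 314 mW.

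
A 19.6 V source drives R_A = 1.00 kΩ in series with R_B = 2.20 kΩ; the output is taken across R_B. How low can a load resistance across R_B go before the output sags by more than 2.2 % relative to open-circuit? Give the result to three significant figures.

R_L(min) ≈ 30.6 kΩ

Output resistance R_th = R_A‖R_B = (1000 × 2200)/3200 = 687.5 Ω.
The fractional drop is R_th/(R_th + R_L); requiring this ≤ 0.0220 gives R_L ≥ R_th(1/0.0220 − 1) = 687.5 × 44.45 = 30.6 kΩ.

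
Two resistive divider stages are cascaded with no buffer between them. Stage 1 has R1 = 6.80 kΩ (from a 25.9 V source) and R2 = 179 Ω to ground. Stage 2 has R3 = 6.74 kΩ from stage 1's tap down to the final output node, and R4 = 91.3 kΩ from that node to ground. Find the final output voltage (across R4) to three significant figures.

Stage 2 presents R3+R4 = 98040 Ω as a load on stage 1's tap.
Stage 1's lower leg becomes R2‖(R3+R4) = 178.7 Ω, so V_mid = 25.9 × 178.7/6979 = 0.6631 V.
Stage 2 is itself unloaded: V_out = V_mid × R4/(R3+R4) = 0.6631 × 91300/98040 = 0.618 V.

V_out ≈ 0.618 V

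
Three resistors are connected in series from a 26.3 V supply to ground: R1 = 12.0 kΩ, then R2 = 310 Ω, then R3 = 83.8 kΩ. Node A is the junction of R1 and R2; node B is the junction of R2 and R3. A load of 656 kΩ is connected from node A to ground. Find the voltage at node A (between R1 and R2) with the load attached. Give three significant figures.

Below node A the series string R2+R3 = 84110 Ω sits in parallel with the 656000 Ω load: 74550 Ω.
V_A = 26.3 × 74550/(12000 + 74550) = 22.7 V.

V ≈ 22.7 V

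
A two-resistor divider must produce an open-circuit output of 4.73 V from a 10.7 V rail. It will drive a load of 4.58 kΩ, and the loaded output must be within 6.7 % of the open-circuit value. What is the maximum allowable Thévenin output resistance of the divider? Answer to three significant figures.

R_th ≤ 329 Ω

Loading drop = R_th/(R_th + R_L) ≤ 0.0670, so R_th ≤ R_L · ε/(1−ε) = 4.58 kΩ × 0.0670/0.9330 = 329 Ω.
(Any R1, R2 with R2/(R1+R2) = 0.442 and R1‖R2 ≤ 329 Ω will meet the spec.)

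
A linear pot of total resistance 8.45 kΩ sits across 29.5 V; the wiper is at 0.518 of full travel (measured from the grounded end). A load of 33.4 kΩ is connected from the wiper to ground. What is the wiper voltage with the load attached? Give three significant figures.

The wiper splits the pot into (1−α)R = 4.073 kΩ above and αR = 4.377 kΩ below.
Lower section ‖ load = 3.870 kΩ.
V_wiper = 29.5 × 3.870/(4.073 + 3.870) = 14.4 V.

V ≈ 14.4 V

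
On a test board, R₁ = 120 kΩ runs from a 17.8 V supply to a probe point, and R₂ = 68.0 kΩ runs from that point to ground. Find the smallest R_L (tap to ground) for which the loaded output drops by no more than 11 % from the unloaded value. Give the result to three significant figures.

R_L(min) ≈ 351 kΩ

Output resistance R_th = R₁‖R₂ = (120 × 68.0)/188.0 = 43.40 kΩ.
The fractional drop is R_th/(R_th + R_L); requiring this ≤ 0.110 gives R_L ≥ R_th(1/0.110 − 1) = 43.40 × 8.091 = 351 kΩ.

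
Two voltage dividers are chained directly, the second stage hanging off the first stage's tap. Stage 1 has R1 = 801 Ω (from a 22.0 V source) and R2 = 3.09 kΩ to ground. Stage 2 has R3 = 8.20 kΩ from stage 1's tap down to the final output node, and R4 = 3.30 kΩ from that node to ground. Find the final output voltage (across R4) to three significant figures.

Stage 2 presents R3+R4 = 11500 Ω as a load on stage 1's tap.
Stage 1's lower leg becomes R2‖(R3+R4) = 2436 Ω, so V_mid = 22.0 × 2436/3237 = 16.56 V.
Stage 2 is itself unloaded: V_out = V_mid × R4/(R3+R4) = 16.56 × 3300/11500 = 4.75 V.

V_out ≈ 4.75 V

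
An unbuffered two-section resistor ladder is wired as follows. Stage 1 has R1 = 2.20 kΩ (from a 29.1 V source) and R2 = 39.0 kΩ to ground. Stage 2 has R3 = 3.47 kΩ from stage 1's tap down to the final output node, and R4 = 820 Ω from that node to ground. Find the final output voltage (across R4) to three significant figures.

V_out ≈ 3.54 V

Stage 2 presents R3+R4 = 4290 Ω as a load on stage 1's tap.
Stage 1's lower leg becomes R2‖(R3+R4) = 3865 Ω, so V_mid = 29.1 × 3865/6065 = 18.54 V.
Stage 2 is itself unloaded: V_out = V_mid × R4/(R3+R4) = 18.54 × 820/4290 = 3.54 V.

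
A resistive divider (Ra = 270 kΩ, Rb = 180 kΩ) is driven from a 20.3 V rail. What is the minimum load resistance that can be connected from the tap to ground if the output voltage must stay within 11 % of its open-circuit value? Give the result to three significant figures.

Output resistance R_th = Ra‖Rb = (270 × 180)/450.0 = 108.0 kΩ.
The fractional drop is R_th/(R_th + R_L); requiring this ≤ 0.110 gives R_L ≥ R_th(1/0.110 − 1) = 108.0 × 8.091 = 874 kΩ.

R_L(min) ≈ 874 kΩ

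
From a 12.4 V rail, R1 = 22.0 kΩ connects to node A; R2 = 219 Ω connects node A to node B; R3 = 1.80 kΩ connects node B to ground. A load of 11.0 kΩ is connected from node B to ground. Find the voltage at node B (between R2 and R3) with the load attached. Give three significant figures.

V ≈ 0.807 V

At node B, R3 is in parallel with the load: R3‖R_L = 1547 Ω.
Below node A the resistance is R2 + (R3‖R_L) = 1766 Ω, so V_A = 12.4 × 1766/23770 = 0.9214 V.
Then V_B = V_A × (R3‖R_L)/(R2 + R3‖R_L) = 0.9214 × 1547/1766 = 0.807 V.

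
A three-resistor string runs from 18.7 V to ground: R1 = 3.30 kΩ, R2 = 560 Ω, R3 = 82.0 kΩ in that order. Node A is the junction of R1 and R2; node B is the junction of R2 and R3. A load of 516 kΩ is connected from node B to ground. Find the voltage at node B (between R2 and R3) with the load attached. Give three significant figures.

V ≈ 17.7 V

At node B, R3 is in parallel with the load: R3‖R_L = 70760 Ω.
Below node A the resistance is R2 + (R3‖R_L) = 71320 Ω, so V_A = 18.7 × 71320/74620 = 17.87 V.
Then V_B = V_A × (R3‖R_L)/(R2 + R3‖R_L) = 17.87 × 70760/71320 = 17.7 V.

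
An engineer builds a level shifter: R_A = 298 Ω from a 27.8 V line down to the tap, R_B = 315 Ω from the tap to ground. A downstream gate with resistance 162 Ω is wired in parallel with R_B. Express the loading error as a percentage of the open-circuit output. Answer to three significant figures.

48.6 %

Unloaded V = 27.8 × 315/613.0 = 14.29 V.
Loaded: R_B‖R_L = 107.0 Ω, giving V = 27.8 × 107.0/405.0 = 7.344 V.
Drop = (14.29 − 7.344) / 14.29 = 48.6 %.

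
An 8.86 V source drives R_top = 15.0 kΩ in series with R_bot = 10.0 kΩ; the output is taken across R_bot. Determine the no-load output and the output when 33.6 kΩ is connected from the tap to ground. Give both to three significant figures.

Open-circuit: V = 8.86 × 10.0/(15.0 + 10.0) = 3.54 V.
With the load, R_bot becomes R_bot‖R_L = 7.706 kΩ, so V = 8.86 × 7.706/22.71 = 3.01 V.

Unloaded: 3.54 V; loaded: 3.01 V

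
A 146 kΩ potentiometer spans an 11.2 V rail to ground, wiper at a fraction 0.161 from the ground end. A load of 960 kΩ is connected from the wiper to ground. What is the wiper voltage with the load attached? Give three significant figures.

V ≈ 1.77 V

The wiper splits the pot into (1−α)R = 122.5 kΩ above and αR = 23.51 kΩ below.
Lower section ‖ load = 22.94 kΩ.
V_wiper = 11.2 × 22.94/(122.5 + 22.94) = 1.77 V.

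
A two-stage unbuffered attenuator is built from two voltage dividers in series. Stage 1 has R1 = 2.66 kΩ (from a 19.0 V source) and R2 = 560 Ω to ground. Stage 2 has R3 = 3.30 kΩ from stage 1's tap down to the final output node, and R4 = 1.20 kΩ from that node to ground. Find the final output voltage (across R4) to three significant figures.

V_out ≈ 0.799 V

Stage 2 presents R3+R4 = 4500 Ω as a load on stage 1's tap.
Stage 1's lower leg becomes R2‖(R3+R4) = 498.0 Ω, so V_mid = 19.0 × 498.0/3158 = 2.996 V.
Stage 2 is itself unloaded: V_out = V_mid × R4/(R3+R4) = 2.996 × 1200/4500 = 0.799 V.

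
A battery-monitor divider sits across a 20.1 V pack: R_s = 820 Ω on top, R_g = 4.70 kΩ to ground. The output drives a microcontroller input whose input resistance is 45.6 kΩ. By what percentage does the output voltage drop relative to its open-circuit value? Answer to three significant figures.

1.51 %

The divider's output (Thévenin) resistance is R_s‖R_g = 698.2 Ω.
Fractional drop under load = R_th/(R_th + R_L) = 698.2 / (698.2 + 45600) = 0.01508.
So the output falls by 1.51 %.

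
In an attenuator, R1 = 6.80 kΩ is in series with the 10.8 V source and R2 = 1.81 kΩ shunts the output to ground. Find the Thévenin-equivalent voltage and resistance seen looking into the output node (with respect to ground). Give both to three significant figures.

V_th is the open-circuit tap voltage: 10.8 × 1.81/(6.80 + 1.81) = 2.27 V.
With the supply zeroed, R1 and R2 appear in parallel from the tap: R_th = R1‖R2 = (6.80 × 1.81)/8.610 = 1.43 kΩ.

V_th = 2.27 V, R_th = 1.43 kΩ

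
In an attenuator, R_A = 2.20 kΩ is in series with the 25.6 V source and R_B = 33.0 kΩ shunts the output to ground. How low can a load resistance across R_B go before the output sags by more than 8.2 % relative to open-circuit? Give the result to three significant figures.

Output resistance R_th = R_A‖R_B = (2.20 × 33.0)/35.20 = 2.062 kΩ.
The fractional drop is R_th/(R_th + R_L); requiring this ≤ 0.0820 gives R_L ≥ R_th(1/0.0820 − 1) = 2.062 × 11.20 = 23.1 kΩ.

R_L(min) ≈ 23.1 kΩ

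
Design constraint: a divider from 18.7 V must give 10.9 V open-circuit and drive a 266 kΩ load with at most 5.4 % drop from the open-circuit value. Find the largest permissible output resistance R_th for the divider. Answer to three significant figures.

Loading drop = R_th/(R_th + R_L) ≤ 0.0540, so R_th ≤ R_L · ε/(1−ε) = 266 kΩ × 0.0540/0.9460 = 15.2 kΩ.

R_th ≤ 15.2 kΩ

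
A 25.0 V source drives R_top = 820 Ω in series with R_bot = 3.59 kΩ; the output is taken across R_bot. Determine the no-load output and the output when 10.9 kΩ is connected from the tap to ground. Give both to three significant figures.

Unloaded: 20.4 V; loaded: 19.2 V

Open-circuit: V = 25.0 × 3590/(820 + 3590) = 20.4 V.
With the load, R_bot becomes R_bot‖R_L = 2701 Ω, so V = 25.0 × 2701/3521 = 19.2 V.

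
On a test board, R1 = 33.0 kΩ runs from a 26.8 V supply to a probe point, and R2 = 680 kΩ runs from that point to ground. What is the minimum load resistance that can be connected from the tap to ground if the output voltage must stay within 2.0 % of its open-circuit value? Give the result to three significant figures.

R_L(min) ≈ 1.54 MΩ

Output resistance R_th = R1‖R2 = (33.0 × 680)/713.0 = 31.47 kΩ.
The fractional drop is R_th/(R_th + R_L); requiring this ≤ 0.0200 gives R_L ≥ R_th(1/0.0200 − 1) = 31.47 × 49.00 = 1.54 MΩ.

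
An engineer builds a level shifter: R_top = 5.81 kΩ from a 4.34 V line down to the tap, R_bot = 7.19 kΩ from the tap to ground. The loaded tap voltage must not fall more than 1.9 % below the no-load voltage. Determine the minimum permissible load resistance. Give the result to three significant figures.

Output resistance R_th = R_top‖R_bot = (5.81 × 7.19)/13.00 = 3.213 kΩ.
The fractional drop is R_th/(R_th + R_L); requiring this ≤ 0.0190 gives R_L ≥ R_th(1/0.0190 − 1) = 3.213 × 51.63 = 166 kΩ.

R_L(min) ≈ 166 kΩ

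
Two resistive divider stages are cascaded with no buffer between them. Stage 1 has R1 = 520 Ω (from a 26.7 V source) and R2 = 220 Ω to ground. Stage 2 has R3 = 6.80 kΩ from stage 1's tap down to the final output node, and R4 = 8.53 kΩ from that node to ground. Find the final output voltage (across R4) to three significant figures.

V_out ≈ 4.37 V

Stage 2 presents R3+R4 = 15330 Ω as a load on stage 1's tap.
Stage 1's lower leg becomes R2‖(R3+R4) = 216.9 Ω, so V_mid = 26.7 × 216.9/736.9 = 7.859 V.
Stage 2 is itself unloaded: V_out = V_mid × R4/(R3+R4) = 7.859 × 8530/15330 = 4.37 V.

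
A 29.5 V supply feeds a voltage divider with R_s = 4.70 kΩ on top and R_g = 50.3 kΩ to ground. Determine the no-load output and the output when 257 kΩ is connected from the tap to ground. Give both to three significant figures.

Unloaded: 27.0 V; loaded: 26.5 V

Open-circuit: V = 29.5 × 50.3/(4.70 + 50.3) = 27.0 V.
With the load, R_g becomes R_g‖R_L = 42.07 kΩ, so V = 29.5 × 42.07/46.77 = 26.5 V.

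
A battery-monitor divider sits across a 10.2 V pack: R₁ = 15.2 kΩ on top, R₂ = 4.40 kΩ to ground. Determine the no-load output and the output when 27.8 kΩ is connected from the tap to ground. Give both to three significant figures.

Unloaded: 2.29 V; loaded: 2.04 V

Open-circuit: V = 10.2 × 4.40/(15.2 + 4.40) = 2.29 V.
With the load, R₂ becomes R₂‖R_L = 3.799 kΩ, so V = 10.2 × 3.799/19.00 = 2.04 V.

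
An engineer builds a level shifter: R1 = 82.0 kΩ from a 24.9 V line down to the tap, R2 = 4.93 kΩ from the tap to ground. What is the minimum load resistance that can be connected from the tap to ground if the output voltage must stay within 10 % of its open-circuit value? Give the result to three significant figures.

Output resistance R_th = R1‖R2 = (82.0 × 4.93)/86.93 = 4.650 kΩ.
The fractional drop is R_th/(R_th + R_L); requiring this ≤ 0.100 gives R_L ≥ R_th(1/0.100 − 1) = 4.650 × 9.000 = 41.9 kΩ.

R_L(min) ≈ 41.9 kΩ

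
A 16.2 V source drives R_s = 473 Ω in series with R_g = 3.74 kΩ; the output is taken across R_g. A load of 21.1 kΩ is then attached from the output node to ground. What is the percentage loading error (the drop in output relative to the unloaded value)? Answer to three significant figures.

1.95 %

The divider's output (Thévenin) resistance is R_s‖R_g = 419.9 Ω.
Fractional drop under load = R_th/(R_th + R_L) = 419.9 / (419.9 + 21100) = 0.01951.
So the output falls by 1.95 %.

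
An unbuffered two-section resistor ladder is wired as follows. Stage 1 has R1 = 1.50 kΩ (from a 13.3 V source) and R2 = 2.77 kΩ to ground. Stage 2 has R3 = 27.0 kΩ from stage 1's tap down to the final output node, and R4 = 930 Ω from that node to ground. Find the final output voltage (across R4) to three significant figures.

Stage 2 presents R3+R4 = 27930 Ω as a load on stage 1's tap.
Stage 1's lower leg becomes R2‖(R3+R4) = 2520 Ω, so V_mid = 13.3 × 2520/4020 = 8.337 V.
Stage 2 is itself unloaded: V_out = V_mid × R4/(R3+R4) = 8.337 × 930/27930 = 0.278 V.

V_out ≈ 0.278 V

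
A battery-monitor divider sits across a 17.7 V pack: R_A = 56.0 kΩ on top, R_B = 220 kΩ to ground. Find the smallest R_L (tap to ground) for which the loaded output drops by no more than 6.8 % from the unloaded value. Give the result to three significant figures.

R_L(min) ≈ 612 kΩ

Output resistance R_th = R_A‖R_B = (56.0 × 220)/276.0 = 44.64 kΩ.
The fractional drop is R_th/(R_th + R_L); requiring this ≤ 0.0680 gives R_L ≥ R_th(1/0.0680 − 1) = 44.64 × 13.71 = 612 kΩ.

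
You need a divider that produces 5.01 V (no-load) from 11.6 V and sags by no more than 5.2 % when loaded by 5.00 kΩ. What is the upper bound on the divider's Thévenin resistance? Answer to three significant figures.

Loading drop = R_th/(R_th + R_L) ≤ 0.0520, so R_th ≤ R_L · ε/(1−ε) = 5.00 kΩ × 0.0520/0.9480 = 274 Ω.

R_th ≤ 274 Ω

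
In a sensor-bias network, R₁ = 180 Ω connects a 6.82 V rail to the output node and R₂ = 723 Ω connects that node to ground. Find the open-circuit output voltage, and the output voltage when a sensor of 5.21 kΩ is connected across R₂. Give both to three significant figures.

Unloaded: 5.46 V; loaded: 5.31 V

Open-circuit: V = 6.82 × 723/(180 + 723) = 5.46 V.
With the load, R₂ becomes R₂‖R_L = 634.9 Ω, so V = 6.82 × 634.9/814.9 = 5.31 V.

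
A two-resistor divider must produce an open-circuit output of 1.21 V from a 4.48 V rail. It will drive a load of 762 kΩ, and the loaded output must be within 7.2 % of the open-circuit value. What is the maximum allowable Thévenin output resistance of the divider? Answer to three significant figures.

Loading drop = R_th/(R_th + R_L) ≤ 0.0720, so R_th ≤ R_L · ε/(1−ε) = 762 kΩ × 0.0720/0.9280 = 59.1 kΩ.

R_th ≤ 59.1 kΩ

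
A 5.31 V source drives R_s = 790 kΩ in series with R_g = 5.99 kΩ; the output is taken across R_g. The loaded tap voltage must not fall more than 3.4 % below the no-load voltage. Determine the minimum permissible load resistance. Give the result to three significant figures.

R_L(min) ≈ 169 kΩ

Output resistance R_th = R_s‖R_g = (790 × 5.99)/796.0 = 5.945 kΩ.
The fractional drop is R_th/(R_th + R_L); requiring this ≤ 0.0340 gives R_L ≥ R_th(1/0.0340 − 1) = 5.945 × 28.41 = 169 kΩ.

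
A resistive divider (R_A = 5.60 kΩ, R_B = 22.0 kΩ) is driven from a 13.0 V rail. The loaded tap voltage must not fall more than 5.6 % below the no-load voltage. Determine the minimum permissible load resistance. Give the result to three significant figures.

Output resistance R_th = R_A‖R_B = (5.60 × 22.0)/27.60 = 4.464 kΩ.
The fractional drop is R_th/(R_th + R_L); requiring this ≤ 0.0560 gives R_L ≥ R_th(1/0.0560 − 1) = 4.464 × 16.86 = 75.2 kΩ.

R_L(min) ≈ 75.2 kΩ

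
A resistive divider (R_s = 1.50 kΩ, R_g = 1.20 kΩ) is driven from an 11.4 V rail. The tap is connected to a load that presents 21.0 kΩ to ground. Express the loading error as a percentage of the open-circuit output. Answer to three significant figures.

The divider's output (Thévenin) resistance is R_s‖R_g = 0.6667 kΩ.
Fractional drop under load = R_th/(R_th + R_L) = 0.6667 / (0.6667 + 21.0) = 0.03077.
So the output falls by 3.08 %.

3.08 %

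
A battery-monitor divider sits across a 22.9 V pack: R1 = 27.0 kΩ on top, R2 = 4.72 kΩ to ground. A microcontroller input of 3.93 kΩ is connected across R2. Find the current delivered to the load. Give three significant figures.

I_L ≈ 0.429 mA

R2‖R_L = 2.144 kΩ; V_out = 22.9 × 2.144/29.14 = 1.685 V.
I_L = V_out / R_L = 1.685 / 3.93 kΩ = 0.429 mA.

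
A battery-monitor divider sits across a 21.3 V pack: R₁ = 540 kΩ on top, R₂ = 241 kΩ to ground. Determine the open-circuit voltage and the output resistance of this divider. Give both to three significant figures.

V_th is the open-circuit tap voltage: 21.3 × 241/(540 + 241) = 6.57 V.
With the supply zeroed, R₁ and R₂ appear in parallel from the tap: R_th = R₁‖R₂ = (540 × 241)/781.0 = 167 kΩ.

V_th = 6.57 V, R_th = 167 kΩ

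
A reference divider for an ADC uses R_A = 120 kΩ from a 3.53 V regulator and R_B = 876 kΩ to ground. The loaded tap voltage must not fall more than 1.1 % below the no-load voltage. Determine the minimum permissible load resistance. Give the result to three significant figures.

Output resistance R_th = R_A‖R_B = (120 × 876)/996.0 = 105.5 kΩ.
The fractional drop is R_th/(R_th + R_L); requiring this ≤ 0.0110 gives R_L ≥ R_th(1/0.0110 − 1) = 105.5 × 89.91 = 9.49 MΩ.

R_L(min) ≈ 9.49 MΩ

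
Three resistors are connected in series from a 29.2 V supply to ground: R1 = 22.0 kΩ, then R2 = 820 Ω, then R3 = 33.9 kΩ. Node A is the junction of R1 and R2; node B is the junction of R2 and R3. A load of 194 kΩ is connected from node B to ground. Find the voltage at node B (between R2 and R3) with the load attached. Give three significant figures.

V ≈ 16.3 V

At node B, R3 is in parallel with the load: R3‖R_L = 28860 Ω.
Below node A the resistance is R2 + (R3‖R_L) = 29680 Ω, so V_A = 29.2 × 29680/51680 = 16.77 V.
Then V_B = V_A × (R3‖R_L)/(R2 + R3‖R_L) = 16.77 × 28860/29680 = 16.3 V.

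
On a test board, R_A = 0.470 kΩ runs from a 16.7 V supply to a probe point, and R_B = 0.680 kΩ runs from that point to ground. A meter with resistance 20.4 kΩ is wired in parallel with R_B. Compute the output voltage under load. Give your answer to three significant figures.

V_out ≈ 9.74 V

The load sits in parallel with R_B: R_B‖R_L = (680 × 20400) / (680 + 20400) = 658.1 Ω.
V_out = 16.7 × 658.1 / (470 + 658.1) = 16.7 × 658.1/1128 = 9.74 V.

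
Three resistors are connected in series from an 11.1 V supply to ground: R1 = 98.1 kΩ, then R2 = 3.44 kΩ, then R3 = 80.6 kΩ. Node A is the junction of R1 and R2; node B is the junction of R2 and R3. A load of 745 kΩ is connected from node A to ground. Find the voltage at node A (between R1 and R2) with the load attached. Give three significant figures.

Below node A the series string R2+R3 = 84.04 kΩ sits in parallel with the 745 kΩ load: 75.52 kΩ.
V_A = 11.1 × 75.52/(98.1 + 75.52) = 4.83 V.

V ≈ 4.83 V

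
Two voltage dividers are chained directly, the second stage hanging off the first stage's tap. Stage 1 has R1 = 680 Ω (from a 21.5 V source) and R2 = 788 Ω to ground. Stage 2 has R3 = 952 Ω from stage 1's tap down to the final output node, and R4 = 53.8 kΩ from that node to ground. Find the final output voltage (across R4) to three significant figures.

V_out ≈ 11.3 V

Stage 2 presents R3+R4 = 54750 Ω as a load on stage 1's tap.
Stage 1's lower leg becomes R2‖(R3+R4) = 776.8 Ω, so V_mid = 21.5 × 776.8/1457 = 11.46 V.
Stage 2 is itself unloaded: V_out = V_mid × R4/(R3+R4) = 11.46 × 53800/54750 = 11.3 V.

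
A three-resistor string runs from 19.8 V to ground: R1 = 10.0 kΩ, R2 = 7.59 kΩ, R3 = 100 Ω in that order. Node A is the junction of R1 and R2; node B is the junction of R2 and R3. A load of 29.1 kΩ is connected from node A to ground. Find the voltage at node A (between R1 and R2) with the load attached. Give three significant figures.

V ≈ 7.49 V

Below node A the series string R2+R3 = 7690 Ω sits in parallel with the 29100 Ω load: 6083 Ω.
V_A = 19.8 × 6083/(10000 + 6083) = 7.49 V.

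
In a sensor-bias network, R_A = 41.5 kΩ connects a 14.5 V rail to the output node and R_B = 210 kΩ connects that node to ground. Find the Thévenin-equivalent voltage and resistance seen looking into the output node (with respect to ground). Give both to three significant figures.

V_th = 12.1 V, R_th = 34.7 kΩ

V_th is the open-circuit tap voltage: 14.5 × 210/(41.5 + 210) = 12.1 V.
With the supply zeroed, R_A and R_B appear in parallel from the tap: R_th = R_A‖R_B = (41.5 × 210)/251.5 = 34.7 kΩ.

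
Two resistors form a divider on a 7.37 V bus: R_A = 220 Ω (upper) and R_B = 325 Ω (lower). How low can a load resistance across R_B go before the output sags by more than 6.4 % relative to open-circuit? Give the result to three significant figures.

Output resistance R_th = R_A‖R_B = (220 × 325)/545.0 = 131.2 Ω.
The fractional drop is R_th/(R_th + R_L); requiring this ≤ 0.0640 gives R_L ≥ R_th(1/0.0640 − 1) = 131.2 × 14.62 = 1.92 kΩ.

R_L(min) ≈ 1.92 kΩ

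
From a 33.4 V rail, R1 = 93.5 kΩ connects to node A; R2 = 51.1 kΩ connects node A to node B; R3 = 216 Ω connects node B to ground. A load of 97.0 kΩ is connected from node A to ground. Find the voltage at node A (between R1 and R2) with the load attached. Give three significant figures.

Below node A the series string R2+R3 = 51320 Ω sits in parallel with the 97000 Ω load: 33560 Ω.
V_A = 33.4 × 33560/(93500 + 33560) = 8.82 V.

V ≈ 8.82 V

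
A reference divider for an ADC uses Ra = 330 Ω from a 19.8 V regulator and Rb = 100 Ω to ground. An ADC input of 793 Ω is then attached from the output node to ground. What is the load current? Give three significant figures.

I_L ≈ 5.29 mA

Rb‖R_L = 88.80 Ω; V_out = 19.8 × 88.80/418.8 = 4.198 V.
I_L = V_out / R_L = 4.198 / 793 Ω = 5.29 mA.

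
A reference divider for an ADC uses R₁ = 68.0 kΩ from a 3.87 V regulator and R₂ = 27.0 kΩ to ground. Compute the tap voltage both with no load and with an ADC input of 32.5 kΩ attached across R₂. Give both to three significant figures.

Open-circuit: V = 3.87 × 27.0/(68.0 + 27.0) = 1.10 V.
With the load, R₂ becomes R₂‖R_L = 14.75 kΩ, so V = 3.87 × 14.75/82.75 = 0.690 V.

Unloaded: 1.10 V; loaded: 0.690 V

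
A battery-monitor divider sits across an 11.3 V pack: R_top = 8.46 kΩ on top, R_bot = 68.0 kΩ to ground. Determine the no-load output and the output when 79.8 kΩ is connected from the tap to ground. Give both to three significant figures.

Unloaded: 10.0 V; loaded: 9.18 V

Open-circuit: V = 11.3 × 68.0/(8.46 + 68.0) = 10.0 V.
With the load, R_bot becomes R_bot‖R_L = 36.71 kΩ, so V = 11.3 × 36.71/45.17 = 9.18 V.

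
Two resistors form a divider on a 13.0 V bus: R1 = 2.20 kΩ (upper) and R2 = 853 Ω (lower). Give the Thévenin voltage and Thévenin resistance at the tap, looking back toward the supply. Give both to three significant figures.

V_th is the open-circuit tap voltage: 13.0 × 853/(2200 + 853) = 3.63 V.
With the supply zeroed, R1 and R2 appear in parallel from the tap: R_th = R1‖R2 = (2200 × 853)/3053 = 615 Ω.

V_th = 3.63 V, R_th = 615 Ω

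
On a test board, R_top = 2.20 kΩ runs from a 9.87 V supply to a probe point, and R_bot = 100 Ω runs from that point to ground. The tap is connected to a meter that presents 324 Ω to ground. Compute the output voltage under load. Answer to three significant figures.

V_out ≈ 0.331 V

The load sits in parallel with R_bot: R_bot‖R_L = (100 × 324) / (100 + 324) = 76.42 Ω.
V_out = 9.87 × 76.42 / (2200 + 76.42) = 9.87 × 76.42/2276 = 0.331 V.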